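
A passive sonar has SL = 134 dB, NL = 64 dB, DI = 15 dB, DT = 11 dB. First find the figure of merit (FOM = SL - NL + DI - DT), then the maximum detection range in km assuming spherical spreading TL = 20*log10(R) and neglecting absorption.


Step 1: FOM = SL - NL + DI - DT = 134 - 64 + 15 - 11 = 74 dB
Step 2: at max range FOM = TL = 20*log10(R), so R = 10^(74/20) = 5011.87 m = 5.01 km

5.01 km


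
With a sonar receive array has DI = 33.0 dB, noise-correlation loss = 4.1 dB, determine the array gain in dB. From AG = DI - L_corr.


AG = DI - L_corr = 33.0 - 4.1 = 28.9

28.9 dB


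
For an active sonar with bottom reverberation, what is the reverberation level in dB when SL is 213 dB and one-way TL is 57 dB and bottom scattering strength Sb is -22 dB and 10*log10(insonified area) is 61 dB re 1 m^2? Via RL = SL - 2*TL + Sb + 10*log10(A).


RL = SL - 2*TL + Sb + 10*log10(A) = 213 - 2*57 + (-22) + 61 = 138

138 dB


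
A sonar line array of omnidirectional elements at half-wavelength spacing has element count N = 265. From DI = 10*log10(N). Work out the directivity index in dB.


DI = 10*log10(265) = 24.23

24.23 dB


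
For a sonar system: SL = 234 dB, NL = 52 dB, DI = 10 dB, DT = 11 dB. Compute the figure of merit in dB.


FOM = SL - NL + DI - DT = 234 - 52 + 10 - 11 = 181

181 dB


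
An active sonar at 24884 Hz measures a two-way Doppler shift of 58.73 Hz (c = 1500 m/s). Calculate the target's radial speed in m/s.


From fd = 2*f*v/c, v = c*fd/(2*f) = 1500 * 58.73 / (2*24884) = 1.77

1.77 m/s


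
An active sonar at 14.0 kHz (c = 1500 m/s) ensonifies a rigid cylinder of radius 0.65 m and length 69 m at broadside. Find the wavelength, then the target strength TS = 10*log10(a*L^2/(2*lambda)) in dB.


Step 1: lambda = c/f = 1500/14000 = 0.10714 m
Step 2: TS = 10*log10(a*L^2/(2*lambda)) = 10*log10(0.65*69^2/(2*0.10714)) = 41.6

41.6 dB


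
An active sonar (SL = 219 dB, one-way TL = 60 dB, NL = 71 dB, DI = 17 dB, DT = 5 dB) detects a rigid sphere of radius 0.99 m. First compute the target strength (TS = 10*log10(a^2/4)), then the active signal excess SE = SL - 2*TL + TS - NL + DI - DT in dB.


Step 1: TS = 10*log10(0.99^2/4) = -6.11 dB
Step 2: SE = SL - 2*TL + TS - NL + DI - DT = 219 - 2*60 + (-6.11) - 71 + 17 - 5 = 33.89

33.89 dB


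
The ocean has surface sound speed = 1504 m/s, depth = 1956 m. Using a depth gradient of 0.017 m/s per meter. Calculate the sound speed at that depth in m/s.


1537.252 m/s


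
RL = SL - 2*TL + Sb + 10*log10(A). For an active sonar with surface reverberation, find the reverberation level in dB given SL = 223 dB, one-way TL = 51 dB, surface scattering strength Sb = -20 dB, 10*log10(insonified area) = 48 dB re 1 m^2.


RL = SL - 2*TL + Sb + 10*log10(A) = 223 - 2*51 + (-20) + 48 = 149

149 dB


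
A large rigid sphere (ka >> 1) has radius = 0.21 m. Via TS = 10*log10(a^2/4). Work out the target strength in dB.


TS = 10*log10(0.21^2 / 4) = 10*log10(0.011025) = -19.58

-19.58 dB


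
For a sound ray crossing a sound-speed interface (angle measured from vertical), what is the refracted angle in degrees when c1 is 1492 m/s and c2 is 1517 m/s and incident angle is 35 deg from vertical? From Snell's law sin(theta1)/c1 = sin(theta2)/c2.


sin(theta2) = (c2/c1)*sin(theta1) = (1517/1492)*sin(35 deg) = 0.58319
theta2 = arcsin(0.58319) = 35.68

35.68 deg


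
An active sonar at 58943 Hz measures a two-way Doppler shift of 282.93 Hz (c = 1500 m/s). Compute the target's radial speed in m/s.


3.6 m/s


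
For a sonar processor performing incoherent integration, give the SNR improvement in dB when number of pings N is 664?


Gain = 5*log10(664) = 14.11

14.11 dB


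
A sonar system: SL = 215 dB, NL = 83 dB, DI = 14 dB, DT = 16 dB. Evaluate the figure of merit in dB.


130 dB


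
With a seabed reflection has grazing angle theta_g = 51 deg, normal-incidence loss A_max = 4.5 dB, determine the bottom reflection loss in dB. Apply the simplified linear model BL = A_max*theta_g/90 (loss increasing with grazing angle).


BL = A_max * theta_g / 90 = 4.5 * 51 / 90 = 2.55

2.55 dB


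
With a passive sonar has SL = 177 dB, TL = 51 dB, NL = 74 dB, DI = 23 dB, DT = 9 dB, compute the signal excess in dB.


SE = SL - TL - NL + DI - DT = 177 - 51 - 74 + 23 - 9 = 66

66 dB


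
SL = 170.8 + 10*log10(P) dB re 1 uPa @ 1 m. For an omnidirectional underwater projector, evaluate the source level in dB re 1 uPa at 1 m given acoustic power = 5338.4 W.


SL = 170.8 + 10*log10(5338.4) = 170.8 + 37.27 = 208.07

208.07 dB


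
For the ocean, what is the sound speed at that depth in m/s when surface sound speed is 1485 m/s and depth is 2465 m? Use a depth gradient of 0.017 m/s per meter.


c = 1485 + 0.017 * 2465 = 1526.905

1526.905 m/s


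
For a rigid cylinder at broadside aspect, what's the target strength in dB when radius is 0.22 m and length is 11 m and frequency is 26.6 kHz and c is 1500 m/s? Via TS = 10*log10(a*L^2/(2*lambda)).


lambda = 1500/26600 = 0.05639 m
TS = 10*log10(0.22*11^2/(2*0.05639)) = 23.73

23.73 dB


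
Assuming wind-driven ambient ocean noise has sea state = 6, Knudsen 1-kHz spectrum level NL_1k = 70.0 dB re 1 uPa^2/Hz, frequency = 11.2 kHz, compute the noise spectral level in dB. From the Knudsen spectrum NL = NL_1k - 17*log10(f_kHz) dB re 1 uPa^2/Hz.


52.16 dB


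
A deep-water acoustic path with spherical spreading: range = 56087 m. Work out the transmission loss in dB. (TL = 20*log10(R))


TL = 20*log10(56087) = 94.98

94.98 dB


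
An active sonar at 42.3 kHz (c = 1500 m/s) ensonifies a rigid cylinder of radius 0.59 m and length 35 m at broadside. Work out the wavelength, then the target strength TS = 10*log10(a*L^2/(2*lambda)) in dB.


Step 1: lambda = c/f = 1500/42300 = 0.03546 m
Step 2: TS = 10*log10(a*L^2/(2*lambda)) = 10*log10(0.59*35^2/(2*0.03546)) = 40.08

40.08 dB


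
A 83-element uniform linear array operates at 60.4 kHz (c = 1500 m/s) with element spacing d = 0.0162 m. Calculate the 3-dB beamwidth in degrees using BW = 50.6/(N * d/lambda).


Step 1: lambda = 1500/60400 = 0.02483 m
Step 2: d/lambda = 0.0162/0.02483 = 0.6524
Step 3: BW = 50.6/(N * d/lambda) = 50.6/(83 * 0.6524) = 0.93

0.93 deg


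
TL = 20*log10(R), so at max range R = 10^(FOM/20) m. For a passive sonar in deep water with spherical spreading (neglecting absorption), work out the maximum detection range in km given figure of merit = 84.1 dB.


16.03 km


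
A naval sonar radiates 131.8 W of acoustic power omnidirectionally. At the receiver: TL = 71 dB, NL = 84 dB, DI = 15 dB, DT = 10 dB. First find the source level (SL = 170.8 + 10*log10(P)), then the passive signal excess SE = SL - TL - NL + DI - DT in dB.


Step 1: SL = 170.8 + 10*log10(131.8) = 192.0 dB
Step 2: SE = SL - TL - NL + DI - DT = 192.0 - 71 - 84 + 15 - 10 = 42.0

42.0 dB


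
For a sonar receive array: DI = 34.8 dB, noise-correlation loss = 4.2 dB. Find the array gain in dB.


AG = DI - L_corr = 34.8 - 4.2 = 30.6

30.6 dB


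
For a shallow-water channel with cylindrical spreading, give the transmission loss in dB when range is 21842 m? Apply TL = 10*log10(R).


43.39 dB


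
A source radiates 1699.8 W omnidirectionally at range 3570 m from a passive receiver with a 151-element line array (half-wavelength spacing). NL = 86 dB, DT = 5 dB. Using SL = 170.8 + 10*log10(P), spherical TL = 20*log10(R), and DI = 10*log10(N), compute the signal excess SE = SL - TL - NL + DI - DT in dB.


62.84 dB


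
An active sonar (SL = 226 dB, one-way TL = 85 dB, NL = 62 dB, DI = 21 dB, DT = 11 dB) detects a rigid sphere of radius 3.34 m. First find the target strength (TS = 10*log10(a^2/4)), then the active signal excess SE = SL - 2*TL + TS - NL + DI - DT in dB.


Step 1: TS = 10*log10(3.34^2/4) = 4.45 dB
Step 2: SE = SL - 2*TL + TS - NL + DI - DT = 226 - 2*85 + (4.45) - 62 + 21 - 11 = 8.45

8.45 dB


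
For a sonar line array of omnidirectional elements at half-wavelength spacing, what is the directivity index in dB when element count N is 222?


DI = 10*log10(222) = 23.46

23.46 dB


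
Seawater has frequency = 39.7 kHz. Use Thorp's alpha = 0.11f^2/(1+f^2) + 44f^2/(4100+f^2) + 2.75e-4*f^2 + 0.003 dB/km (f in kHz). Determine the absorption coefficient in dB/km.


f^2 = 1576.09
alpha = 0.11*1576.09/(1+1576.09) + 44*1576.09/(4100+1576.09) + 2.75e-4*1576.09 + 0.003 = 12.764

12.764 dB/km


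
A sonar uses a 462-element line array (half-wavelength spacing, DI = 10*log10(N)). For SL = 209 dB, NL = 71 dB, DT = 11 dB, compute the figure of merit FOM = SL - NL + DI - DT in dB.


153.65 dB


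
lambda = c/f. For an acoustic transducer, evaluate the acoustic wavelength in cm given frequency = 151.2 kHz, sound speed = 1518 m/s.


lambda = c/f = 1518 / 151200 = 0.01 m = 1.0 cm

1.0 cm


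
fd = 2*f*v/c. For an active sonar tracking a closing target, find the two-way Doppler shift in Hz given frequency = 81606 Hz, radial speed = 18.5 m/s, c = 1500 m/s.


fd = 2*f*v/c = 2 * 81606 * 18.5 / 1500 = 2012.95

2012.95 Hz


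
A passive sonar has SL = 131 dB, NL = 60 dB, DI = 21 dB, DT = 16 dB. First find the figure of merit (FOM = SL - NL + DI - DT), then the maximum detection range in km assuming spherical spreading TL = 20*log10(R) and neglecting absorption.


Step 1: FOM = SL - NL + DI - DT = 131 - 60 + 21 - 16 = 76 dB
Step 2: at max range FOM = TL = 20*log10(R), so R = 10^(76/20) = 6309.57 m = 6.31 km

6.31 km


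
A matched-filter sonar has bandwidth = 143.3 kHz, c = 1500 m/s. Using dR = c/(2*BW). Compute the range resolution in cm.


dR = c/(2*BW) = 1500 / (2 * 143.3e3) = 0.0052 m = 0.52 cm

0.52 cm


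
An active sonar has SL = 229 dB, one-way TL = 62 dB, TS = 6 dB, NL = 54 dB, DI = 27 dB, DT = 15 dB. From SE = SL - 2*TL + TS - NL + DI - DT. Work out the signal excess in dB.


69 dB


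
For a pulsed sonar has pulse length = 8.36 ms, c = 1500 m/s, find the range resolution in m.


6.27 m


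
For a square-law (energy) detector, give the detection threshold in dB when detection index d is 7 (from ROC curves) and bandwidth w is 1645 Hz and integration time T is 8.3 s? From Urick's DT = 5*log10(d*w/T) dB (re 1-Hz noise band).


DT = 5*log10(d*w/T) = 5*log10(7 * 1645 / 8.3) = 5*log10(1387.35) = 15.71

15.71 dB


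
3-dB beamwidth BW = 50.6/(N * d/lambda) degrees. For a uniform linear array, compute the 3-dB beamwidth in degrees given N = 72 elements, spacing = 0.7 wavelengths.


BW = 50.6 / (72 * 0.7) = 50.6 / 50.4 = 1.0

1.0 deg


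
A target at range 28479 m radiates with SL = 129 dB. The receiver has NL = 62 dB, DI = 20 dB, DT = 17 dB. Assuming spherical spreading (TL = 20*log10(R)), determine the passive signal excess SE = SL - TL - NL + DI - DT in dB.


-19.09 dB


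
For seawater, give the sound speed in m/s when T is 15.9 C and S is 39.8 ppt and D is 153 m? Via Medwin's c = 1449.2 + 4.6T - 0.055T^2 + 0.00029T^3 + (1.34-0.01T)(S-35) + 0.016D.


1517.72 m/s


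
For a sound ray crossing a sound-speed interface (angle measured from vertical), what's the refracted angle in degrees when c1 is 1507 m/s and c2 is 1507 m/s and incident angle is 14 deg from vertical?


sin(theta2) = (c2/c1)*sin(theta1) = (1507/1507)*sin(14 deg) = 0.24192
theta2 = arcsin(0.24192) = 14.0

14.0 deg


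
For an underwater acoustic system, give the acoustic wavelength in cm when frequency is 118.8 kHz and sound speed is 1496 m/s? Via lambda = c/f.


lambda = c/f = 1496 / 118800 = 0.0126 m = 1.26 cm

1.26 cm


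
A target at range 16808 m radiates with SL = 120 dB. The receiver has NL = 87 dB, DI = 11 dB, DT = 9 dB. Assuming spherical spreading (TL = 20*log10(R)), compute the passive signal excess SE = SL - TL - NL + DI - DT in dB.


-49.51 dB


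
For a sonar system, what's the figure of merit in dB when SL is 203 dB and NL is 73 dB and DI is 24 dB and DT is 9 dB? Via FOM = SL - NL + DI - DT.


FOM = SL - NL + DI - DT = 203 - 73 + 24 - 9 = 145

145 dB


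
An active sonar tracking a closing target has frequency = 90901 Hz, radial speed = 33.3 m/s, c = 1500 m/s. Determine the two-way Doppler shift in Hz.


fd = 2*f*v/c = 2 * 90901 * 33.3 / 1500 = 4036.0

4036.0 Hz


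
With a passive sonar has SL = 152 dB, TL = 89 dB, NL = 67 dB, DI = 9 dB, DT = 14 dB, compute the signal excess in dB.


SE = SL - TL - NL + DI - DT = 152 - 89 - 67 + 9 - 14 = -9

-9 dB


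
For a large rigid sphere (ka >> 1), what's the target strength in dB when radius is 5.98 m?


9.51 dB


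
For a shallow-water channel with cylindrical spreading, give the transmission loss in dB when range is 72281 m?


TL = 10*log10(72281) = 48.59

48.59 dB


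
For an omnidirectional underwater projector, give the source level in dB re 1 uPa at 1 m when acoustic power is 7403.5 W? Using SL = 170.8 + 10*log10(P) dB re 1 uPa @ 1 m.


SL = 170.8 + 10*log10(7403.5) = 170.8 + 38.69 = 209.49

209.49 dB


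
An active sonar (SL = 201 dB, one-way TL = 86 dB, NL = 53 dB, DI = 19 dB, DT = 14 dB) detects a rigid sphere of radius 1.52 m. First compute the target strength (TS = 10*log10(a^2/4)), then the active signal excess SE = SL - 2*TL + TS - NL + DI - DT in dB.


Step 1: TS = 10*log10(1.52^2/4) = -2.38 dB
Step 2: SE = SL - 2*TL + TS - NL + DI - DT = 201 - 2*86 + (-2.38) - 53 + 19 - 14 = -21.38

-21.38 dB


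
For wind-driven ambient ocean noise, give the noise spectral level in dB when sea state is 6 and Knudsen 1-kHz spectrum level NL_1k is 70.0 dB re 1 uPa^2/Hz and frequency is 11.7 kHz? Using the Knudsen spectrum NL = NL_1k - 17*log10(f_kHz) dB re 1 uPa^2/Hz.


NL = NL_1k - 17*log10(f_kHz) = 70.0 - 17*log10(11.7) = 70.0 - (18.16) = 51.84

51.84 dB


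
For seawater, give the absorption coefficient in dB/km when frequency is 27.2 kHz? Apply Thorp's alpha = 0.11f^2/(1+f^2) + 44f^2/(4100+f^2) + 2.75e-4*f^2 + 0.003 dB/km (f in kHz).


f^2 = 739.84
alpha = 0.11*739.84/(1+739.84) + 44*739.84/(4100+739.84) + 2.75e-4*739.84 + 0.003 = 7.042

7.042 dB/km


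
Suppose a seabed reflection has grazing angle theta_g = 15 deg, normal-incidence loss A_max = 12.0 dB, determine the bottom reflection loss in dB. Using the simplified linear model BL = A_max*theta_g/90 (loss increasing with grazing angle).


2.0 dB


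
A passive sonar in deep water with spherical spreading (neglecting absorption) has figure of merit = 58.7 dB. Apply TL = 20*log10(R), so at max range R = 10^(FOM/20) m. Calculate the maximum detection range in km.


At max range FOM = TL, so 20*log10(R) = 58.7
R = 10^(58.7/20) = 860.99 m = 0.86 km

0.86 km


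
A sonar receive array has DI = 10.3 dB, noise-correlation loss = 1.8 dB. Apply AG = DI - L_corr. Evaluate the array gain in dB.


AG = DI - L_corr = 10.3 - 1.8 = 8.5

8.5 dB


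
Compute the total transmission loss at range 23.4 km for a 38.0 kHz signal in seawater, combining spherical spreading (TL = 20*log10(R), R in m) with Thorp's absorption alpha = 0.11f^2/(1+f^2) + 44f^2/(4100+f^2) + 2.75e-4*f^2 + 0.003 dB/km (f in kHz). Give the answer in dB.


367.49 dB


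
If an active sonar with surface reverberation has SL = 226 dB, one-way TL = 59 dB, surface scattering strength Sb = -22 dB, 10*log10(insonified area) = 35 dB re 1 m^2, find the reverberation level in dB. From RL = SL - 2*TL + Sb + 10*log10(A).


RL = SL - 2*TL + Sb + 10*log10(A) = 226 - 2*59 + (-22) + 35 = 121

121 dB


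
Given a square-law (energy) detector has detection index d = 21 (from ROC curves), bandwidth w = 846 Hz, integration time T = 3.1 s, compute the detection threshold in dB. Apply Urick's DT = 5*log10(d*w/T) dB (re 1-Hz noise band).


DT = 5*log10(d*w/T) = 5*log10(21 * 846 / 3.1) = 5*log10(5730.97) = 18.79

18.79 dB


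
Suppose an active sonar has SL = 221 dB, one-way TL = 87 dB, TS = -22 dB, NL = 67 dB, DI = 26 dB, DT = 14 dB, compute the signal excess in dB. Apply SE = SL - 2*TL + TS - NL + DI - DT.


SE = SL - 2*TL + TS - NL + DI - DT = 221 - 2*87 + (-22) - 67 + 26 - 14 = -30

-30 dB


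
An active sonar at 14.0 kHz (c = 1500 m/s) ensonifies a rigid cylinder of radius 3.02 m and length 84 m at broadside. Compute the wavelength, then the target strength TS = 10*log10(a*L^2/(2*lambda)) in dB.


Step 1: lambda = c/f = 1500/14000 = 0.10714 m
Step 2: TS = 10*log10(a*L^2/(2*lambda)) = 10*log10(3.02*84^2/(2*0.10714)) = 49.98

49.98 dB


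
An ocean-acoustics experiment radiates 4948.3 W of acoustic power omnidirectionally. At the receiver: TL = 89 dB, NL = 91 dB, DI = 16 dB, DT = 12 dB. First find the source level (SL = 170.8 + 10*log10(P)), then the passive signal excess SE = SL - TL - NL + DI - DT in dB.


Step 1: SL = 170.8 + 10*log10(4948.3) = 207.74 dB
Step 2: SE = SL - TL - NL + DI - DT = 207.74 - 89 - 91 + 16 - 12 = 31.74

31.74 dB


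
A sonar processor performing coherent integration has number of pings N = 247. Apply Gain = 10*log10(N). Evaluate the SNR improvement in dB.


23.93 dB


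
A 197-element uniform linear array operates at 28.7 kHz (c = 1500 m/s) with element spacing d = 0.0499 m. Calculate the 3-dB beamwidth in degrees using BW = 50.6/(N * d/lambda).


Step 1: lambda = 1500/28700 = 0.05226 m
Step 2: d/lambda = 0.0499/0.05226 = 0.9548
Step 3: BW = 50.6/(N * d/lambda) = 50.6/(197 * 0.9548) = 0.27

0.27 deg


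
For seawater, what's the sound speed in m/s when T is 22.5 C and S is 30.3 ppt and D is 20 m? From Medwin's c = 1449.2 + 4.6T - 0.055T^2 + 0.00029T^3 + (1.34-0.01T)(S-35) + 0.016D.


c = 1449.2 + 4.6*22.5 - 0.055*22.5^2 + 0.00029*22.5^3 + (1.34 - 0.01*22.5)*(30.3 - 35) + 0.016*20 = 1523.24

1523.24 m/s


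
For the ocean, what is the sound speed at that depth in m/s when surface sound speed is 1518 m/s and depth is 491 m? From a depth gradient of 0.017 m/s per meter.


c = 1518 + 0.017 * 491 = 1526.347

1526.347 m/s


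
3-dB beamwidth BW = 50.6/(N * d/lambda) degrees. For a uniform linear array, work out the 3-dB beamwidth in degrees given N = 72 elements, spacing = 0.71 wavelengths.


BW = 50.6 / (72 * 0.71) = 50.6 / 51.12 = 0.99

0.99 deg


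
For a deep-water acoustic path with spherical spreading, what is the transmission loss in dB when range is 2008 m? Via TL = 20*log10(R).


66.06 dB


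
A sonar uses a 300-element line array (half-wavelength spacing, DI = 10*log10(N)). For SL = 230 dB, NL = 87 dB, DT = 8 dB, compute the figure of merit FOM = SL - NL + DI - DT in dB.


Step 1: DI = 10*log10(300) = 24.77 dB
Step 2: FOM = SL - NL + DI - DT = 230 - 87 + 24.77 - 8 = 159.77

159.77 dB


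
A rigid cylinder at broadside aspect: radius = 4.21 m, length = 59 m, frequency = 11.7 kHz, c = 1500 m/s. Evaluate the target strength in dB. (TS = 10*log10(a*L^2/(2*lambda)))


47.57 dB


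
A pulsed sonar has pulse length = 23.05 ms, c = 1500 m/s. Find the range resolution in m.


17.2875 m


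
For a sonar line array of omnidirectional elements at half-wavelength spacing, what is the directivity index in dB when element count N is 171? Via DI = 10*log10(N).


22.33 dB


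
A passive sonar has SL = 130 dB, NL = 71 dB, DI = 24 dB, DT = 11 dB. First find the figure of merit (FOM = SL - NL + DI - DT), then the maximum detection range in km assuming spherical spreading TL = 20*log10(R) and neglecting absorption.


Step 1: FOM = SL - NL + DI - DT = 130 - 71 + 24 - 11 = 72 dB
Step 2: at max range FOM = TL = 20*log10(R), so R = 10^(72/20) = 3981.07 m = 3.98 km

3.98 km


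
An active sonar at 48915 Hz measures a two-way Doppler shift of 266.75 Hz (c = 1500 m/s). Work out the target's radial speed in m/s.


4.09 m/s


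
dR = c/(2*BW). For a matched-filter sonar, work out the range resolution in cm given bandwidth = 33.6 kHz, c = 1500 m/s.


dR = c/(2*BW) = 1500 / (2 * 33.6e3) = 0.0223 m = 2.23 cm

2.23 cm


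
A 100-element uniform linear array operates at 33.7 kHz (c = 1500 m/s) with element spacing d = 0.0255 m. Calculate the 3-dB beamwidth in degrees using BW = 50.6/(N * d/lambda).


0.88 deg


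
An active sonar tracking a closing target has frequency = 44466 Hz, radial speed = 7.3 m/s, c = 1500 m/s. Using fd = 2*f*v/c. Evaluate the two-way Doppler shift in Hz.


fd = 2*f*v/c = 2 * 44466 * 7.3 / 1500 = 432.8

432.8 Hz


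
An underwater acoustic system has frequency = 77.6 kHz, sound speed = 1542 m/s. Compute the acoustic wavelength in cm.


lambda = c/f = 1542 / 77600 = 0.0199 m = 1.99 cm

1.99 cm


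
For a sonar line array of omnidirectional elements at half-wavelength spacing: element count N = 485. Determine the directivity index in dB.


DI = 10*log10(485) = 26.86

26.86 dB


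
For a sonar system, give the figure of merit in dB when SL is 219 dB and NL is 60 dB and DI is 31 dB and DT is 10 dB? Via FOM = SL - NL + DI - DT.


180 dB


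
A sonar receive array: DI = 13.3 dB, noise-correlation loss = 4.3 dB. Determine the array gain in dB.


AG = DI - L_corr = 13.3 - 4.3 = 9.0

9.0 dB


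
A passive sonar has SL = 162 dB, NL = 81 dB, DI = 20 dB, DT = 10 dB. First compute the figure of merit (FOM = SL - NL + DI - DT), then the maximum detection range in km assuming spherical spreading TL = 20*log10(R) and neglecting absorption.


Step 1: FOM = SL - NL + DI - DT = 162 - 81 + 20 - 10 = 91 dB
Step 2: at max range FOM = TL = 20*log10(R), so R = 10^(91/20) = 35481.34 m = 35.48 km

35.48 km


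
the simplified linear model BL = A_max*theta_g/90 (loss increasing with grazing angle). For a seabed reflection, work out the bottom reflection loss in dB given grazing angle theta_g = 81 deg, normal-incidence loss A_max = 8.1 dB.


7.29 dB


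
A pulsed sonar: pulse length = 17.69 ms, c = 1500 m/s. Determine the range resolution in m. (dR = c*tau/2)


dR = c*tau/2 = 1500 * 17.69e-3 / 2 = 13.2675

13.2675 m


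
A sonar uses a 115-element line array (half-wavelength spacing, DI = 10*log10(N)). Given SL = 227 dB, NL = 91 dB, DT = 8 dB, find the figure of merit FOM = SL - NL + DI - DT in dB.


Step 1: DI = 10*log10(115) = 20.61 dB
Step 2: FOM = SL - NL + DI - DT = 227 - 91 + 20.61 - 8 = 148.61

148.61 dB


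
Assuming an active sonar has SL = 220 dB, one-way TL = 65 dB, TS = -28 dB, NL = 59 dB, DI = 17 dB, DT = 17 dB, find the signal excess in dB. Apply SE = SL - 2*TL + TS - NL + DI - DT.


SE = SL - 2*TL + TS - NL + DI - DT = 220 - 2*65 + (-28) - 59 + 17 - 17 = 3

3 dB


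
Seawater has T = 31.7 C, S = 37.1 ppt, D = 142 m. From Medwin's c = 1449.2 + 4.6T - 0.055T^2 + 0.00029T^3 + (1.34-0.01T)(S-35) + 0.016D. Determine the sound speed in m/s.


1553.41 m/s


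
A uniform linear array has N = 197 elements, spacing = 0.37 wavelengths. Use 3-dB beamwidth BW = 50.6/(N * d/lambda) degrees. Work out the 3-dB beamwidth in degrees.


BW = 50.6 / (197 * 0.37) = 50.6 / 72.89 = 0.69

0.69 deg


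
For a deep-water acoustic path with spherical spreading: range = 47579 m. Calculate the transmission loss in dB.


TL = 20*log10(47579) = 93.55

93.55 dB


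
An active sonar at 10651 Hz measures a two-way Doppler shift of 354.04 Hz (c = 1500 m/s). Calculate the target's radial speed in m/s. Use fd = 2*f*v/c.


From fd = 2*f*v/c, v = c*fd/(2*f) = 1500 * 354.04 / (2*10651) = 24.93

24.93 m/s


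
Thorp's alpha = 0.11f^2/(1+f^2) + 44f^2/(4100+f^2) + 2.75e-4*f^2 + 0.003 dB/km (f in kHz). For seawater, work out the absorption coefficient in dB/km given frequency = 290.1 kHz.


f^2 = 84158.01
alpha = 0.11*84158.01/(1+84158.01) + 44*84158.01/(4100+84158.01) + 2.75e-4*84158.01 + 0.003 = 65.212

65.212 dB/km


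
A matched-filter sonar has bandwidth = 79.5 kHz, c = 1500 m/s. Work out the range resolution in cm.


dR = c/(2*BW) = 1500 / (2 * 79.5e3) = 0.0094 m = 0.94 cm

0.94 cm


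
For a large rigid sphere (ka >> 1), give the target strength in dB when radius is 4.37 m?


TS = 10*log10(4.37^2 / 4) = 10*log10(4.774225) = 6.79

6.79 dB


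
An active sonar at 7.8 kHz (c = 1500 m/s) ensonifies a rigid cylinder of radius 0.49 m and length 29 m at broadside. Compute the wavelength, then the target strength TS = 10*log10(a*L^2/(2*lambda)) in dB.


Step 1: lambda = c/f = 1500/7800 = 0.19231 m
Step 2: TS = 10*log10(a*L^2/(2*lambda)) = 10*log10(0.49*29^2/(2*0.19231)) = 30.3

30.3 dB


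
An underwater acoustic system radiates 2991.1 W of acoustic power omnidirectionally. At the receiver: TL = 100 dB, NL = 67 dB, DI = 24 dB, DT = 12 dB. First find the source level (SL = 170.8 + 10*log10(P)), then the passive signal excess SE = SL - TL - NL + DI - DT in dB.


Step 1: SL = 170.8 + 10*log10(2991.1) = 205.56 dB
Step 2: SE = SL - TL - NL + DI - DT = 205.56 - 100 - 67 + 24 - 12 = 50.56

50.56 dB


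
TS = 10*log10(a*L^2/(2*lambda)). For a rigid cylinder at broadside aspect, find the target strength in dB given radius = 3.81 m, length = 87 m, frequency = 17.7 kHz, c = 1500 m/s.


52.31 dB


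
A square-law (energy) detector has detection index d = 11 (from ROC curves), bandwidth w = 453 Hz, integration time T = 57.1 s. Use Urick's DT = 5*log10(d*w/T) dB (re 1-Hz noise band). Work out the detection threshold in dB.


9.7 dB


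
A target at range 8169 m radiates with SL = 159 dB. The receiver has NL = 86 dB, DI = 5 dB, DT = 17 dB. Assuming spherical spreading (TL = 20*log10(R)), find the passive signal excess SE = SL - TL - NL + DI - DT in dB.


Step 1: TL = 20*log10(8169) = 78.24 dB
Step 2: SE = 159 - 78.24 - 86 + 5 - 17 = -17.24

-17.24 dB


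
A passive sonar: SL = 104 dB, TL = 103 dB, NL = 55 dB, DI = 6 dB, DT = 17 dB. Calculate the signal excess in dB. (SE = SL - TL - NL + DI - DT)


SE = SL - TL - NL + DI - DT = 104 - 103 - 55 + 6 - 17 = -65

-65 dB


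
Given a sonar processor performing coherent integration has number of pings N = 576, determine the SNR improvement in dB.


27.6 dB


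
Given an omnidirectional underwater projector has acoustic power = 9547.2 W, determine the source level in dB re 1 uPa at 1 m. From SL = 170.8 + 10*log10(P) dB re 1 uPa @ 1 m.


SL = 170.8 + 10*log10(9547.2) = 170.8 + 39.8 = 210.6

210.6 dB


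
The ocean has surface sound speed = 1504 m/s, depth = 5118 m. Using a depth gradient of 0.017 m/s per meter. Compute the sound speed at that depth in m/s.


c = 1504 + 0.017 * 5118 = 1591.006

1591.006 m/s


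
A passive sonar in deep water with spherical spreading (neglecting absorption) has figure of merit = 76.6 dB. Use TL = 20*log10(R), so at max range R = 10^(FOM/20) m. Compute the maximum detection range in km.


At max range FOM = TL, so 20*log10(R) = 76.6
R = 10^(76.6/20) = 6760.83 m = 6.76 km

6.76 km


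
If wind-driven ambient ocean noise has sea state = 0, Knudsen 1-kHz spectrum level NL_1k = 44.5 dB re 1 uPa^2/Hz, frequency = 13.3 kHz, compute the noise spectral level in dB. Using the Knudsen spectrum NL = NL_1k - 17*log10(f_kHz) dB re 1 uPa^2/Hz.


NL = NL_1k - 17*log10(f_kHz) = 44.5 - 17*log10(13.3) = 44.5 - (19.11) = 25.39

25.39 dB


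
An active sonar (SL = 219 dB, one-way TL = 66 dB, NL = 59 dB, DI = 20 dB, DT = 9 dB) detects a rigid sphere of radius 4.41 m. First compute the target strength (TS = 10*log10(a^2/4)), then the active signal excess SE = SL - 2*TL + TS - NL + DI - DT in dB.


Step 1: TS = 10*log10(4.41^2/4) = 6.87 dB
Step 2: SE = SL - 2*TL + TS - NL + DI - DT = 219 - 2*66 + (6.87) - 59 + 20 - 9 = 45.87

45.87 dB


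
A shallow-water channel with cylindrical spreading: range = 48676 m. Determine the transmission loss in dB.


TL = 10*log10(48676) = 46.87

46.87 dB


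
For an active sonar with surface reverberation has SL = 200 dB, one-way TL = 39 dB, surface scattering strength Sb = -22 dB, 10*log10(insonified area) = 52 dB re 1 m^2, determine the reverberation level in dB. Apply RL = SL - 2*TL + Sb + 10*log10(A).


152 dB


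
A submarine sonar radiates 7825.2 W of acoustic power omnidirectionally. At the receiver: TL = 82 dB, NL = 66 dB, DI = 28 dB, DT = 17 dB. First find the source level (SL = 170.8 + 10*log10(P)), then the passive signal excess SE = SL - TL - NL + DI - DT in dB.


Step 1: SL = 170.8 + 10*log10(7825.2) = 209.73 dB
Step 2: SE = SL - TL - NL + DI - DT = 209.73 - 82 - 66 + 28 - 17 = 72.73

72.73 dB


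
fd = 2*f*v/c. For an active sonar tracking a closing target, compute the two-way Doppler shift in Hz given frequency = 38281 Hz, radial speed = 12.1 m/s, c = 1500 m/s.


fd = 2*f*v/c = 2 * 38281 * 12.1 / 1500 = 617.6

617.6 Hz


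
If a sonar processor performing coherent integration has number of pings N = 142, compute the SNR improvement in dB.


21.52 dB


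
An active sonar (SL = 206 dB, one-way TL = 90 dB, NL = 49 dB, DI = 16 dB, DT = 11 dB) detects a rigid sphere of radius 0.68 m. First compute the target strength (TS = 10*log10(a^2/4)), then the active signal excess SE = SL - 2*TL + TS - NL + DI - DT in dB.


Step 1: TS = 10*log10(0.68^2/4) = -9.37 dB
Step 2: SE = SL - 2*TL + TS - NL + DI - DT = 206 - 2*90 + (-9.37) - 49 + 16 - 11 = -27.37

-27.37 dB


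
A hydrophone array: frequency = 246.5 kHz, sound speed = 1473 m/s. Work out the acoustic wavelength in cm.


0.6 cm


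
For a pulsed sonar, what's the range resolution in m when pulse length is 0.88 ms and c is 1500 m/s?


0.66 m


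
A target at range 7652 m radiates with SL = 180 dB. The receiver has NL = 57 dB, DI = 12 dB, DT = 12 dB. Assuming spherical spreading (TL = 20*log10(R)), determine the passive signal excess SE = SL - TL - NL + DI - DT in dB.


Step 1: TL = 20*log10(7652) = 77.68 dB
Step 2: SE = 180 - 77.68 - 57 + 12 - 12 = 45.32

45.32 dB


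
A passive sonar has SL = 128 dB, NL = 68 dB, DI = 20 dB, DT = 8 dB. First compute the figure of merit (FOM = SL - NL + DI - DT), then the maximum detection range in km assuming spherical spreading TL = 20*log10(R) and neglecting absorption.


Step 1: FOM = SL - NL + DI - DT = 128 - 68 + 20 - 8 = 72 dB
Step 2: at max range FOM = TL = 20*log10(R), so R = 10^(72/20) = 3981.07 m = 3.98 km

3.98 km


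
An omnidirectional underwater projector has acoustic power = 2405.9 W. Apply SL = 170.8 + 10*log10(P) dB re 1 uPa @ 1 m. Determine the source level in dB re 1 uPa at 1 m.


204.61 dB


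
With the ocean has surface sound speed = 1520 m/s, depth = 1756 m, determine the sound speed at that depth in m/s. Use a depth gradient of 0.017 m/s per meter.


c = 1520 + 0.017 * 1756 = 1549.852

1549.852 m/s


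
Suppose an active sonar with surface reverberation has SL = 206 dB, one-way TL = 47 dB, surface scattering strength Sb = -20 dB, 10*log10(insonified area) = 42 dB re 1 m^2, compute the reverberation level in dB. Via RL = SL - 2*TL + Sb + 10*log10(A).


RL = SL - 2*TL + Sb + 10*log10(A) = 206 - 2*47 + (-20) + 42 = 134

134 dB


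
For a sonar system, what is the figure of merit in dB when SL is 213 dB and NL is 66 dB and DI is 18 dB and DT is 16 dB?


FOM = SL - NL + DI - DT = 213 - 66 + 18 - 16 = 149

149 dB


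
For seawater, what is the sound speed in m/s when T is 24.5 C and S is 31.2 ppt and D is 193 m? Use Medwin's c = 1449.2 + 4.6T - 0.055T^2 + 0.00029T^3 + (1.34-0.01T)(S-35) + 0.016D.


c = 1449.2 + 4.6*24.5 - 0.055*24.5^2 + 0.00029*24.5^3 + (1.34 - 0.01*24.5)*(31.2 - 35) + 0.016*193 = 1532.08

1532.08 m/s


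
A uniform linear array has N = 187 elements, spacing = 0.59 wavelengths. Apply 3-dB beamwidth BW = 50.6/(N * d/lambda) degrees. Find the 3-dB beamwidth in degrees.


0.46 deg


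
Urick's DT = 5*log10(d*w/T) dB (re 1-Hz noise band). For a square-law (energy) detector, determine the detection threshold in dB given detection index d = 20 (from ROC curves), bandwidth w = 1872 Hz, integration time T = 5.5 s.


19.16 dB


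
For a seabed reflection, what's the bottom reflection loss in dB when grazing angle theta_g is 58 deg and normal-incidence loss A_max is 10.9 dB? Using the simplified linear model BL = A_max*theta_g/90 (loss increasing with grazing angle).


BL = A_max * theta_g / 90 = 10.9 * 58 / 90 = 7.02

7.02 dB


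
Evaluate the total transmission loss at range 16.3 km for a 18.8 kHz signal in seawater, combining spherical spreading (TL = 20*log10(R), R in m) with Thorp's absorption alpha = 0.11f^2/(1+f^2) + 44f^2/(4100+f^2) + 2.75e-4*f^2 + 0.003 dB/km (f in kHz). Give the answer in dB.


Step 1 (Thorp): alpha = 0.11*353.44/(1+353.44) + 44*353.44/(4100+353.44) + 2.75e-4*353.44 + 0.003 = 3.7019 dB/km
Step 2: TL_spread = 20*log10(16300) = 84.24 dB
Step 3: TL_abs = alpha*R = 3.7019 * 16.3 = 60.34 dB
Step 4: TL_total = 84.24 + 60.34 = 144.58

144.58 dB


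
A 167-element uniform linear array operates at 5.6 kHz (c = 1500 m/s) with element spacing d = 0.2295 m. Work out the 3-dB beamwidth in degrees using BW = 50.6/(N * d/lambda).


Step 1: lambda = 1500/5600 = 0.26786 m
Step 2: d/lambda = 0.2295/0.26786 = 0.8568
Step 3: BW = 50.6/(N * d/lambda) = 50.6/(167 * 0.8568) = 0.35

0.35 deg


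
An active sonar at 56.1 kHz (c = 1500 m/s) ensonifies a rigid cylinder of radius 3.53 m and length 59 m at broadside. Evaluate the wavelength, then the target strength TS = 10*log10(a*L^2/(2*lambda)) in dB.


Step 1: lambda = c/f = 1500/56100 = 0.02674 m
Step 2: TS = 10*log10(a*L^2/(2*lambda)) = 10*log10(3.53*59^2/(2*0.02674)) = 53.61

53.61 dB


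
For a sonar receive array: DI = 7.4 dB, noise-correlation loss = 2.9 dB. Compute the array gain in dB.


4.5 dB


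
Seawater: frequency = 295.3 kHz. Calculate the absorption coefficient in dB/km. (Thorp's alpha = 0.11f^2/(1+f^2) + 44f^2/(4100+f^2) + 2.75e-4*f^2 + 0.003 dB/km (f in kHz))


f^2 = 87202.09
alpha = 0.11*87202.09/(1+87202.09) + 44*87202.09/(4100+87202.09) + 2.75e-4*87202.09 + 0.003 = 66.118

66.118 dB/km


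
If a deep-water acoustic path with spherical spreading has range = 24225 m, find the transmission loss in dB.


TL = 20*log10(24225) = 87.69

87.69 dB


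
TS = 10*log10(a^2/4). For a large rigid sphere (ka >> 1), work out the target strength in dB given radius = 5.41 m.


8.64 dB


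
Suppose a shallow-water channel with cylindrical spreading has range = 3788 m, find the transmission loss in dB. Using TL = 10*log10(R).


TL = 10*log10(3788) = 35.78

35.78 dB


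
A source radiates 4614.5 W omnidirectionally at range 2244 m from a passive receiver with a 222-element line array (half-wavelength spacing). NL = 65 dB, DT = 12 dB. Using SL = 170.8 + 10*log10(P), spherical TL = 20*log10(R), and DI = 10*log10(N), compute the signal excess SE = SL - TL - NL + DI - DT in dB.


Step 1: SL = 170.8 + 10*log10(4614.5) = 207.44 dB
Step 2: TL = 20*log10(2244) = 67.02 dB
Step 3: DI = 10*log10(222) = 23.46 dB
Step 4: SE = SL - TL - NL + DI - DT = 207.44 - 67.02 - 65 + 23.46 - 12 = 86.88

86.88 dB


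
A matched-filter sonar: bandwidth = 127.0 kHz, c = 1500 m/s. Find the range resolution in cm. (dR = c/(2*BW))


dR = c/(2*BW) = 1500 / (2 * 127.0e3) = 0.0059 m = 0.59 cm

0.59 cm


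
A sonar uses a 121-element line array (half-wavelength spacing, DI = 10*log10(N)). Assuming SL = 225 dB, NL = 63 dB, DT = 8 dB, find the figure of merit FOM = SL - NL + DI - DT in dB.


Step 1: DI = 10*log10(121) = 20.83 dB
Step 2: FOM = SL - NL + DI - DT = 225 - 63 + 20.83 - 8 = 174.83

174.83 dB


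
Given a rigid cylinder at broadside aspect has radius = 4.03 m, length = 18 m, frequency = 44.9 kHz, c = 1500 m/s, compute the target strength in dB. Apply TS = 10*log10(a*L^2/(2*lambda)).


lambda = 1500/44900 = 0.03341 m
TS = 10*log10(4.03*18^2/(2*0.03341)) = 42.91

42.91 dB


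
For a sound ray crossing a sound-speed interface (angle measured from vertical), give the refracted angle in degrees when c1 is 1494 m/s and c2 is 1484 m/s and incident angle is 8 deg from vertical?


7.95 deg


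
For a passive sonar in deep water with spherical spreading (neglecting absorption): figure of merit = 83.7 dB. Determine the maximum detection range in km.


At max range FOM = TL, so 20*log10(R) = 83.7
R = 10^(83.7/20) = 15310.87 m = 15.31 km

15.31 km


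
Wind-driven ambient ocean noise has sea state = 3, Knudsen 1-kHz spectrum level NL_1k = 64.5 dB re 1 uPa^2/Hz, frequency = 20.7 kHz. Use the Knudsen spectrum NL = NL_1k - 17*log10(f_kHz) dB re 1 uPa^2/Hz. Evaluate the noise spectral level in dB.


NL = NL_1k - 17*log10(f_kHz) = 64.5 - 17*log10(20.7) = 64.5 - (22.37) = 42.13

42.13 dB


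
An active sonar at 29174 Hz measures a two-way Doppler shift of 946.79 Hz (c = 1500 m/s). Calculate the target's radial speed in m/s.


24.34 m/s


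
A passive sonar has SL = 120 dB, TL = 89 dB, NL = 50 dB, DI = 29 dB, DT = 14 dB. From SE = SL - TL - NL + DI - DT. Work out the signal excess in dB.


-4 dB


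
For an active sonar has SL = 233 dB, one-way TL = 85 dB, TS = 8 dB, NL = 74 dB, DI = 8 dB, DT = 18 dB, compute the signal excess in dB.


SE = SL - 2*TL + TS - NL + DI - DT = 233 - 2*85 + (8) - 74 + 8 - 18 = -13

-13 dB


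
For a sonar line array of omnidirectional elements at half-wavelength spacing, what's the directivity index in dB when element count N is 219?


23.4 dB


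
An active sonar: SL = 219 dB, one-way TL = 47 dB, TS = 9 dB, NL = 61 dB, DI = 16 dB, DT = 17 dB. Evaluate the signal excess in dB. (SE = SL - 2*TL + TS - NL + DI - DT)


SE = SL - 2*TL + TS - NL + DI - DT = 219 - 2*47 + (9) - 61 + 16 - 17 = 72

72 dB


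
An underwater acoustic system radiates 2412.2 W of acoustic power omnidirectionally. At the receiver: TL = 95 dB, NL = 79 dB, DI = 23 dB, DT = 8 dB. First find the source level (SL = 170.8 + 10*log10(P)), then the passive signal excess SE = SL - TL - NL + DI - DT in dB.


Step 1: SL = 170.8 + 10*log10(2412.2) = 204.62 dB
Step 2: SE = SL - TL - NL + DI - DT = 204.62 - 95 - 79 + 23 - 8 = 45.62

45.62 dB


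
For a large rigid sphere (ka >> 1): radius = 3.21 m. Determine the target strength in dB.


4.11 dB


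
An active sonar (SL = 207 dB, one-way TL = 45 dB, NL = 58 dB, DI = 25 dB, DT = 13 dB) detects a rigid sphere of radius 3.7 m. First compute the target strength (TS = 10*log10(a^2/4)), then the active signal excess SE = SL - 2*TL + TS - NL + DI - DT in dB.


Step 1: TS = 10*log10(3.7^2/4) = 5.34 dB
Step 2: SE = SL - 2*TL + TS - NL + DI - DT = 207 - 2*45 + (5.34) - 58 + 25 - 13 = 76.34

76.34 dB


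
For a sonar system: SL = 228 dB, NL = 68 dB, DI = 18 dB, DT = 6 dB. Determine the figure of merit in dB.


FOM = SL - NL + DI - DT = 228 - 68 + 18 - 6 = 172

172 dB


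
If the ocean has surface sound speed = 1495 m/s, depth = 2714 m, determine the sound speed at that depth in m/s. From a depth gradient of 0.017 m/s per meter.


c = 1495 + 0.017 * 2714 = 1541.138

1541.138 m/s


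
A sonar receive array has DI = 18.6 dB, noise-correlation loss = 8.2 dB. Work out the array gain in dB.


AG = DI - L_corr = 18.6 - 8.2 = 10.4

10.4 dB


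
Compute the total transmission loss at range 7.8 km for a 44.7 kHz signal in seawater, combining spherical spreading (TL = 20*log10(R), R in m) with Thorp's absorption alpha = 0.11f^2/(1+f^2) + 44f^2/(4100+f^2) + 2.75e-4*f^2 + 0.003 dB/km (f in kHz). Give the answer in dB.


195.46 dB


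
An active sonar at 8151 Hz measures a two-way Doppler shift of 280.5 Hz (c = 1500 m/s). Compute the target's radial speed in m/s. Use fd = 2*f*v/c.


From fd = 2*f*v/c, v = c*fd/(2*f) = 1500 * 280.5 / (2*8151) = 25.81

25.81 m/s


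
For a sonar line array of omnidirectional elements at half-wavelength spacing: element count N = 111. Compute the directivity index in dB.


DI = 10*log10(111) = 20.45

20.45 dB


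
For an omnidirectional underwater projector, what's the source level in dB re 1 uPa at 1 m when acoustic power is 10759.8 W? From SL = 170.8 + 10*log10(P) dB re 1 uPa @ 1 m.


SL = 170.8 + 10*log10(10759.8) = 170.8 + 40.32 = 211.12

211.12 dB


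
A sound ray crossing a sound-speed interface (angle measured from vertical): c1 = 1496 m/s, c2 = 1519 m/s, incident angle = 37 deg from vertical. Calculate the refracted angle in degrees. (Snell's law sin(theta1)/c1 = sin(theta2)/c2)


37.67 deg
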